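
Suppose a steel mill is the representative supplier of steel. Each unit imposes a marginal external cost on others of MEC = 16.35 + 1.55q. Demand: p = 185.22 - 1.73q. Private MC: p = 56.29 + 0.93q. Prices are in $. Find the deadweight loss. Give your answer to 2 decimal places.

DWL = $993.86

Market equilibrium (private): 56.29 + 0.93q = 185.22 - 1.73q → q_m = 48.4699.
Social marginal cost = private MC + MEC = 72.64 + 2.48q.
Set SMC = demand: 72.64 + 2.48q = 185.22 - 1.73q → q* = 26.7411.
The loss is the area between SMC and demand from q* to q_m; with linear curves that's a triangle of height MEC(q_m).
DWL = ½ × 21.7288 × 91.4784 = 993.8579.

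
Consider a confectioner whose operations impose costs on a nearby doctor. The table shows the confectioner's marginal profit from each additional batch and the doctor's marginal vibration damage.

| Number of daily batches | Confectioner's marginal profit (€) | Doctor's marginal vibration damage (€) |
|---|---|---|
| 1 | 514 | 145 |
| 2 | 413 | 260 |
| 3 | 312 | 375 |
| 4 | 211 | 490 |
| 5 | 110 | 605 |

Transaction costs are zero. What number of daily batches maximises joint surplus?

Bargaining reaches the level where marginal profit last exceeds marginal vibration damage.
That holds through level 2 (413 ≥ 260) but not at 3 (312 < 375).

2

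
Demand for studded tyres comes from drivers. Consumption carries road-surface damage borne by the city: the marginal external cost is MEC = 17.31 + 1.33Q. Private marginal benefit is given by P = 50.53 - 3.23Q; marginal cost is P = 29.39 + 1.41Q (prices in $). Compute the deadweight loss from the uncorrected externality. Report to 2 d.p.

DWL = $45.74

Market equilibrium (private): 29.39 + 1.41Q = 50.53 - 3.23Q → Q_m = 4.5560.
Social marginal benefit = demand − MEC = 33.22 - 4.56Q.
Set SMB = MC: 33.22 - 4.56Q = 29.39 + 1.41Q → Q* = 0.6415.
Between Q* and Q_m the wedge MC − SMB runs linearly from 0 to MEC(Q_m), so the loss is a triangle.
DWL = ½ × 3.9145 × 23.3695 = 45.7400.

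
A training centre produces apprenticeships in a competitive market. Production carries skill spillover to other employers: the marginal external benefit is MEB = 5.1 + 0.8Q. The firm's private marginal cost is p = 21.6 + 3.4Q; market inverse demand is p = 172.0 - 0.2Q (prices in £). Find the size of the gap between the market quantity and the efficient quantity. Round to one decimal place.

13.8 units

Market equilibrium (private): 21.6 + 3.4Q = 172.0 - 0.2Q → Q_m = 41.7778.
Social marginal cost = private MC − MEB = 16.5 + 2.6Q.
Set SMC = demand: 16.5 + 2.6Q = 172.0 - 0.2Q → Q* = 55.5357.
Gap = |41.7778 − 55.5357| = 13.7579.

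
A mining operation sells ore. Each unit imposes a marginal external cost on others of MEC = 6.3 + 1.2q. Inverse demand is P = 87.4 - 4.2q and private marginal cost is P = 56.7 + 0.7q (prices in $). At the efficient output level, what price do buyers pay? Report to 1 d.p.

Social marginal cost = private MC + MEC = 63.0 + 1.9q.
Set SMC = demand: 63.0 + 1.9q = 87.4 - 4.2q → q* = 4.0000.
Consumer price on the demand curve at q*: 87.4 − 4.2×4.0000 = 70.6000.

P = $70.6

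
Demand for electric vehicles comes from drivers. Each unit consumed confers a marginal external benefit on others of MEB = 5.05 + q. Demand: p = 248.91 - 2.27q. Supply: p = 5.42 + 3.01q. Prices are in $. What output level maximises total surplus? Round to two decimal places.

Social marginal benefit = demand + MEB = 253.96 - 1.27q.
Set SMB = MC: 253.96 - 1.27q = 5.42 + 3.01q → q* = 58.0701.

q* = 58.07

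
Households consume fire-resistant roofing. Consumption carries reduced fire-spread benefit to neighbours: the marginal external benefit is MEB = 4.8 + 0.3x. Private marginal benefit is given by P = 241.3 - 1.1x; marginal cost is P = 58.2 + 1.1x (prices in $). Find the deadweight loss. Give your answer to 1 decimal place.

Market equilibrium (private): 58.2 + 1.1x = 241.3 - 1.1x → x_m = 83.2273.
Social marginal benefit = demand + MEB = 246.1 - 0.8x.
Set SMB = MC: 246.1 - 0.8x = 58.2 + 1.1x → x* = 98.8947.
Between x* and x_m the wedge SMB − MC runs linearly from 0 to MEB(x_m), so the loss is a triangle.
DWL = ½ × 15.6674 × 29.7682 = 233.1951.

DWL = $233.2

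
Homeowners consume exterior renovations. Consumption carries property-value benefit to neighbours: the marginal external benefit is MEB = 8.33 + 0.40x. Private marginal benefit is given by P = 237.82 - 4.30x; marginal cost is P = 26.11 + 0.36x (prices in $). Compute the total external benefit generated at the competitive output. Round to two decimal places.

$791.24

Market equilibrium (private): 26.11 + 0.36x = 237.82 - 4.30x → x_m = 45.4313.
Total external benefit = ∫₀^{x_m} (8.33 + 0.40x) dx = 8.33×45.4313 + ½×0.40×45.4313² = 791.2433.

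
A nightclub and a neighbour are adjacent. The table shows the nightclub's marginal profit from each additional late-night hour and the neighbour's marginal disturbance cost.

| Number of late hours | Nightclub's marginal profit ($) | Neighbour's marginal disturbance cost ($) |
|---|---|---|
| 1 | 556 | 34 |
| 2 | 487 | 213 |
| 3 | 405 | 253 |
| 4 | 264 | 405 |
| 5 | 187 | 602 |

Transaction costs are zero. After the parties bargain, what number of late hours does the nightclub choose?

3

Bargaining reaches the level where marginal profit last exceeds marginal disturbance cost.
That holds through level 3 (405 ≥ 253) but not at 4 (264 < 405).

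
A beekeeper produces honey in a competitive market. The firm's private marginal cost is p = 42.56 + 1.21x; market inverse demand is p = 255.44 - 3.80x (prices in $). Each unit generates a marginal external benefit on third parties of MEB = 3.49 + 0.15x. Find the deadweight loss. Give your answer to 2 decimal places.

DWL = $10.01

Market equilibrium (private): 42.56 + 1.21x = 255.44 - 3.80x → x_m = 42.4910.
Social marginal cost = private MC − MEB = 39.07 + 1.06x.
Set SMC = demand: 39.07 + 1.06x = 255.44 - 3.80x → x* = 44.5206.
The welfare-loss triangle has base |x_m − x*| and height MEB(x_m) (the vertical gap between SMC and demand is zero at x* and MEB at x_m).
DWL = ½ × 2.0296 × 9.8637 = 10.0097.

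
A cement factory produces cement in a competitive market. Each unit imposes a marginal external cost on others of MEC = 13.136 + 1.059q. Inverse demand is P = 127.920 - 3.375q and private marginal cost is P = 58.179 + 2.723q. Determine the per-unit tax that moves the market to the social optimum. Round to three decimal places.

Social marginal cost = private MC + MEC = 71.315 + 3.782q.
Set SMC = demand: 71.315 + 3.782q = 127.920 - 3.375q → q* = 7.9090.
The Pigouvian tax equals MEC at q*: 13.136 + 1.059×7.9090 = 21.5116.

tax = 21.512 per unit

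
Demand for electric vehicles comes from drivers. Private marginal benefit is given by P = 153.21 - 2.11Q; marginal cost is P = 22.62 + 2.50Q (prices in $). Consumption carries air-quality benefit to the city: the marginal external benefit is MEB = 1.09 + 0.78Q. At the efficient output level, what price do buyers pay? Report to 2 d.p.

P = $80.67

Social marginal benefit = demand + MEB = 154.30 - 1.33Q.
Set SMB = MC: 154.30 - 1.33Q = 22.62 + 2.50Q → Q* = 34.3812.
Consumer price on the demand curve at Q*: 153.21 − 2.11×34.3812 = 80.6657.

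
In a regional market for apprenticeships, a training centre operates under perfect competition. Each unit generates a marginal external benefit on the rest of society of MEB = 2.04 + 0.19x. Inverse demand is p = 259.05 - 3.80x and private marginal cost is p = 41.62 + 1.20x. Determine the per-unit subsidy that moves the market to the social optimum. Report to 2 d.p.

subsidy = 10.71 per unit

Social marginal cost = private MC − MEB = 39.58 + 1.01x.
Set SMC = demand: 39.58 + 1.01x = 259.05 - 3.80x → x* = 45.6279.
The Pigouvian subsidy equals MEB at x*: 2.04 + 0.19×45.6279 = 10.7093.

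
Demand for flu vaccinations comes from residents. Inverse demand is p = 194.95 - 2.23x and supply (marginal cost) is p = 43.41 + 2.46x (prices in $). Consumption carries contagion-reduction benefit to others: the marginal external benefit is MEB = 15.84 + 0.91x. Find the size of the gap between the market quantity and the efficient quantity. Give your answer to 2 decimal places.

11.97 units

Market equilibrium (private): 43.41 + 2.46x = 194.95 - 2.23x → x_m = 32.3113.
Social marginal benefit = demand + MEB = 210.79 - 1.32x.
Set SMB = MC: 210.79 - 1.32x = 43.41 + 2.46x → x* = 44.2804.
Gap = |32.3113 − 44.2804| = 11.9691.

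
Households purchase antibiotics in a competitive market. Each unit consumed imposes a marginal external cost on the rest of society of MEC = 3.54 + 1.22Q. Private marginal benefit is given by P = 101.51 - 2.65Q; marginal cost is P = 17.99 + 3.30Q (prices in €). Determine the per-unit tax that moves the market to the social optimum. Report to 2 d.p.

Social marginal benefit = demand − MEC = 97.97 - 3.87Q.
Set SMB = MC: 97.97 - 3.87Q = 17.99 + 3.30Q → Q* = 11.1548.
The Pigouvian tax equals MEC at Q*: 3.54 + 1.22×11.1548 = 17.1489.

tax = €17.15 per unit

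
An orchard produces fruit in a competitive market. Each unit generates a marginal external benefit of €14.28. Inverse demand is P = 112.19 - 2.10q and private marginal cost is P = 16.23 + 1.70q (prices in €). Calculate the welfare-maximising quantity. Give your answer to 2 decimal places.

Social marginal cost = private MC − MEB = 1.95 + 1.70q.
Set SMC = demand: 1.95 + 1.70q = 112.19 - 2.10q → q* = 29.0105.

q* = 29.01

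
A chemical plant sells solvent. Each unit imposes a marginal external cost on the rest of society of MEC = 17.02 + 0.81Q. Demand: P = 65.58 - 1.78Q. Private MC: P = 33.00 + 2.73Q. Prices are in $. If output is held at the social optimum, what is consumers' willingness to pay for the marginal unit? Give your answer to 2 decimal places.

P = $60.37

Social marginal cost = private MC + MEC = 50.02 + 3.54Q.
Set SMC = demand: 50.02 + 3.54Q = 65.58 - 1.78Q → Q* = 2.9248.
Consumer price on the demand curve at Q*: 65.58 − 1.78×2.9248 = 60.3739.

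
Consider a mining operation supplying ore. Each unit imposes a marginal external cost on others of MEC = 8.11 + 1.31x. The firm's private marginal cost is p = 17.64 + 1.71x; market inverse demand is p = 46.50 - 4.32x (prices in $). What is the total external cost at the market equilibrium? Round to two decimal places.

Market equilibrium (private): 17.64 + 1.71x = 46.50 - 4.32x → x_m = 4.7861.
Total external cost = ∫₀^{x_m} (8.11 + 1.31x) dx = 8.11×4.7861 + ½×1.31×4.7861² = 53.8192.

$53.82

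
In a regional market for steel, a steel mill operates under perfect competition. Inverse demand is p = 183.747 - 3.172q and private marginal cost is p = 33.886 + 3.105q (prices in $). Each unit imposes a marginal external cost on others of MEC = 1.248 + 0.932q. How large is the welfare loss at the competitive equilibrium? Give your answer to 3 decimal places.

DWL = $38.300

Market equilibrium (private): 33.886 + 3.105q = 183.747 - 3.172q → q_m = 23.8746.
Social marginal cost = private MC + MEC = 35.134 + 4.037q.
Set SMC = demand: 35.134 + 4.037q = 183.747 - 3.172q → q* = 20.6149.
Height of the DWL triangle at q_m is SMC(q_m) − demand(q_m) = MEC(q_m) = 23.4991.
DWL = ½ × 3.2597 × 23.4991 = 38.3000.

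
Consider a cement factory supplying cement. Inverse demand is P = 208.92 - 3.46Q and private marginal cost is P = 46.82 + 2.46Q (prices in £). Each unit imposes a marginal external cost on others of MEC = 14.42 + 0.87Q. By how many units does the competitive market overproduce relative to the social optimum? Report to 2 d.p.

5.63 units

Market equilibrium (private): 46.82 + 2.46Q = 208.92 - 3.46Q → Q_m = 27.3818.
Social marginal cost = private MC + MEC = 61.24 + 3.33Q.
Set SMC = demand: 61.24 + 3.33Q = 208.92 - 3.46Q → Q* = 21.7496.
Gap = |27.3818 − 21.7496| = 5.6322.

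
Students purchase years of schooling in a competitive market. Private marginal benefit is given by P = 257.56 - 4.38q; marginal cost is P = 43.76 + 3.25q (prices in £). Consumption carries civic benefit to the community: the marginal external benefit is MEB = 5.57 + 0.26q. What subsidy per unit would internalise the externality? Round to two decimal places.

Social marginal benefit = demand + MEB = 263.13 - 4.12q.
Set SMB = MC: 263.13 - 4.12q = 43.76 + 3.25q → q* = 29.7653.
The Pigouvian subsidy equals MEB at q*: 5.57 + 0.26×29.7653 = 13.3090.

subsidy = £13.31 per unit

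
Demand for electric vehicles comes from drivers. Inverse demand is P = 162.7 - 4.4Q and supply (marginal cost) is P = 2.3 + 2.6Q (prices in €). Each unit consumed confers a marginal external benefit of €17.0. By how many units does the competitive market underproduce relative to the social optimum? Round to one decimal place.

Market equilibrium (private): 2.3 + 2.6Q = 162.7 - 4.4Q → Q_m = 22.9143.
Social marginal benefit = demand + MEB = 179.7 - 4.4Q.
Set SMB = MC: 179.7 - 4.4Q = 2.3 + 2.6Q → Q* = 25.3429.
Gap = |22.9143 − 25.3429| = 2.4286.

2.4 units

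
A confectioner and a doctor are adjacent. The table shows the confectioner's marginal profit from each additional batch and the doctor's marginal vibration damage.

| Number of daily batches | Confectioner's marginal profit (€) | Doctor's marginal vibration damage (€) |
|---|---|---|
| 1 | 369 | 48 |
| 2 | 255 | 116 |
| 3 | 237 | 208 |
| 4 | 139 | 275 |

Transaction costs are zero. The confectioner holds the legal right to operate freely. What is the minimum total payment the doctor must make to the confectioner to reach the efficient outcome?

Left alone the confectioner would choose level 4 (marginal profit stays positive).
Efficient level: k* = 3 (marginal profit ≥ marginal vibration damage through 3).
The doctor must at least cover the confectioner's forgone profit from cutting 4→3: 139 = 139.

€139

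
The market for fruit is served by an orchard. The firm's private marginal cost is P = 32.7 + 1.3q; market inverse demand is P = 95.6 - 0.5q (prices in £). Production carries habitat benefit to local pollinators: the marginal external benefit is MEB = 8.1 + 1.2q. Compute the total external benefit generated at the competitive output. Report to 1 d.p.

Market equilibrium (private): 32.7 + 1.3q = 95.6 - 0.5q → q_m = 34.9444.
Total external benefit = ∫₀^{q_m} (8.1 + 1.2q) dq = 8.1×34.9444 + ½×1.2×34.9444² = 1015.7163.

£1015.7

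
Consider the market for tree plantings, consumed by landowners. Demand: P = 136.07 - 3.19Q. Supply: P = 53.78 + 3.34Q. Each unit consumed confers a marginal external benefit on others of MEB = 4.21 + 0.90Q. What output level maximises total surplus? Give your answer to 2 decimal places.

Social marginal benefit = demand + MEB = 140.28 - 2.29Q.
Set SMB = MC: 140.28 - 2.29Q = 53.78 + 3.34Q → Q* = 15.3641.

Q* = 15.36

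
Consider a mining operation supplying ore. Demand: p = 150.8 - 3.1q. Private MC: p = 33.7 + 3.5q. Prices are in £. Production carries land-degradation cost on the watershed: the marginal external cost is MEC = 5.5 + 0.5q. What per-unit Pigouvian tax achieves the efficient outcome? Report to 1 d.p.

Social marginal cost = private MC + MEC = 39.2 + 4.0q.
Set SMC = demand: 39.2 + 4.0q = 150.8 - 3.1q → q* = 15.7183.
The Pigouvian tax equals MEC at q*: 5.5 + 0.5×15.7183 = 13.3592.

tax = £13.4 per unit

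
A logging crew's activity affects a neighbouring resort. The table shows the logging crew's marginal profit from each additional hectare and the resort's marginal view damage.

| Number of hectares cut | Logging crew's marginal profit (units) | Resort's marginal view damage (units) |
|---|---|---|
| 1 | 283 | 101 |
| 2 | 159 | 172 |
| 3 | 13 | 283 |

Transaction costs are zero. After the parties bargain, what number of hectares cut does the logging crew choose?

Bargaining reaches the level where marginal profit last exceeds marginal view damage.
That holds through level 1 (283 ≥ 101) but not at 2 (159 < 172).

1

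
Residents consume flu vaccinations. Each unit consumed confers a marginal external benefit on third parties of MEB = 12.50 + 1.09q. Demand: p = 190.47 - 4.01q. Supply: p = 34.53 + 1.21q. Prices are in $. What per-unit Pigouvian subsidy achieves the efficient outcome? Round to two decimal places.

subsidy = $56.96 per unit

Social marginal benefit = demand + MEB = 202.97 - 2.92q.
Set SMB = MC: 202.97 - 2.92q = 34.53 + 1.21q → q* = 40.7845.
The Pigouvian subsidy equals MEB at q*: 12.50 + 1.09×40.7845 = 56.9551.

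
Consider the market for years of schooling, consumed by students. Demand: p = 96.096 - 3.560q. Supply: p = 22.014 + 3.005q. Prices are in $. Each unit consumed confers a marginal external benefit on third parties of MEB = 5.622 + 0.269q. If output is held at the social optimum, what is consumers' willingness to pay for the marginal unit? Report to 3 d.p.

P = $51.028

Social marginal benefit = demand + MEB = 101.718 - 3.291q.
Set SMB = MC: 101.718 - 3.291q = 22.014 + 3.005q → q* = 12.6595.
Consumer price on the demand curve at q*: 96.096 − 3.560×12.6595 = 51.0282.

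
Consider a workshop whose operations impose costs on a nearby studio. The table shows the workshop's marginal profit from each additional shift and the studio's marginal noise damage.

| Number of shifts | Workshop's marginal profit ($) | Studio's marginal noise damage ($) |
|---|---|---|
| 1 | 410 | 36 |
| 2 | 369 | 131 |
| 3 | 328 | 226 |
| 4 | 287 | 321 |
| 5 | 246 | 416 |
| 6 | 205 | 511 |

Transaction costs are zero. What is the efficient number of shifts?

Bargaining reaches the level where marginal profit last exceeds marginal noise damage.
That holds through level 3 (328 ≥ 226) but not at 4 (287 < 321).

3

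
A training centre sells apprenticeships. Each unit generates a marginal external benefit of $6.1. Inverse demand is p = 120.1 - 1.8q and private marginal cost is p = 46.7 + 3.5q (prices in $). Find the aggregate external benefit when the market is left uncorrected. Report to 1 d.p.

Market equilibrium (private): 46.7 + 3.5q = 120.1 - 1.8q → q_m = 13.8491.
Total external benefit = MEB × q_m = 6.1 × 13.8491 = 84.4795.

$84.5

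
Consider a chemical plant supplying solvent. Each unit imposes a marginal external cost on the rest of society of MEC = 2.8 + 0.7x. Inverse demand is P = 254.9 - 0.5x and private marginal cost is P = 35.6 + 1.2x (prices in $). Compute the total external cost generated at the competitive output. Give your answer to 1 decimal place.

$6185.6

Market equilibrium (private): 35.6 + 1.2x = 254.9 - 0.5x → x_m = 129.0000.
Total external cost = ∫₀^{x_m} (2.8 + 0.7x) dx = 2.8×129.0000 + ½×0.7×129.0000² = 6185.5500.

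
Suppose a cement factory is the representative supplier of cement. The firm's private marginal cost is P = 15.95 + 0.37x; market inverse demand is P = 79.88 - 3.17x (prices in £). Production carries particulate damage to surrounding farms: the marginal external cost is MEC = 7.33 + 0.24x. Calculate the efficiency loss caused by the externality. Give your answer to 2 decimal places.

DWL = £18.00

Market equilibrium (private): 15.95 + 0.37x = 79.88 - 3.17x → x_m = 18.0593.
Social marginal cost = private MC + MEC = 23.28 + 0.61x.
Set SMC = demand: 23.28 + 0.61x = 79.88 - 3.17x → x* = 14.9735.
The welfare-loss triangle has base |x_m − x*| and height MEC(x_m) (the vertical gap between SMC and demand is zero at x* and MEC at x_m).
DWL = ½ × 3.0858 × 11.6642 = 17.9967.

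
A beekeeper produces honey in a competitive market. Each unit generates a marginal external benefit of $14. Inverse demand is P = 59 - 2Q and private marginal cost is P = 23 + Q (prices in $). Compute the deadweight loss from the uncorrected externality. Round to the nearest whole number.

DWL = $33

Market equilibrium (private): 23 + Q = 59 - 2Q → Q_m = 12.0000.
Social marginal cost = private MC − MEB = 9 + Q.
Set SMC = demand: 9 + Q = 59 - 2Q → Q* = 16.6667.
The welfare-loss triangle has base |Q_m − Q*| and height MEB(Q_m) (the vertical gap between SMC and demand is zero at Q* and MEB at Q_m).
DWL = ½ × 4.6667 × 14.0000 = 32.6669.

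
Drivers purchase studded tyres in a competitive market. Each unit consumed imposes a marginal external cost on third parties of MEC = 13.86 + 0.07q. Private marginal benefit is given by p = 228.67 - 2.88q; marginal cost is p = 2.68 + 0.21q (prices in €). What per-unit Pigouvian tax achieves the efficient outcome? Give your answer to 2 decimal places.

Social marginal benefit = demand − MEC = 214.81 - 2.95q.
Set SMB = MC: 214.81 - 2.95q = 2.68 + 0.21q → q* = 67.1297.
The Pigouvian tax equals MEC at q*: 13.86 + 0.07×67.1297 = 18.5591.

tax = €18.56 per unit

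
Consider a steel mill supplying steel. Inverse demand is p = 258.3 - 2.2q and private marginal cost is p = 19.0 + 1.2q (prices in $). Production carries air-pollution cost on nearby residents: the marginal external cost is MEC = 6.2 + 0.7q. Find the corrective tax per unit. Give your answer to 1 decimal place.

Social marginal cost = private MC + MEC = 25.2 + 1.9q.
Set SMC = demand: 25.2 + 1.9q = 258.3 - 2.2q → q* = 56.8537.
The Pigouvian tax equals MEC at q*: 6.2 + 0.7×56.8537 = 45.9976.

tax = $46.0 per unit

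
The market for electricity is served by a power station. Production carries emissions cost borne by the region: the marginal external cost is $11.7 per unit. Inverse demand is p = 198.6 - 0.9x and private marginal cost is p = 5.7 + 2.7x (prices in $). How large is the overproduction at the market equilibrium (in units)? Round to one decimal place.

3.3 units

Market equilibrium (private): 5.7 + 2.7x = 198.6 - 0.9x → x_m = 53.5833.
Social marginal cost = private MC + MEC = 17.4 + 2.7x.
Set SMC = demand: 17.4 + 2.7x = 198.6 - 0.9x → x* = 50.3333.
Gap = |53.5833 − 50.3333| = 3.2500.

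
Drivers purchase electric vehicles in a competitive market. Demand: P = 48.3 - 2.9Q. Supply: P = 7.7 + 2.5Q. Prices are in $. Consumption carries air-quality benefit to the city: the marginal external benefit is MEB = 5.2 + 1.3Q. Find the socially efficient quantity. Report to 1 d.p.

Q* = 11.2

Social marginal benefit = demand + MEB = 53.5 - 1.6Q.
Set SMB = MC: 53.5 - 1.6Q = 7.7 + 2.5Q → Q* = 11.1707.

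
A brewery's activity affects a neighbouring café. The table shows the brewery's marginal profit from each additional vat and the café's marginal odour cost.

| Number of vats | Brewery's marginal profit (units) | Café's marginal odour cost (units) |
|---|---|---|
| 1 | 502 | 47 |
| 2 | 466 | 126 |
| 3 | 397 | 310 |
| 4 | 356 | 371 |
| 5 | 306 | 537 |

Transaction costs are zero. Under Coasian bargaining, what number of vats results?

Bargaining reaches the level where marginal profit last exceeds marginal odour cost.
That holds through level 3 (397 ≥ 310) but not at 4 (356 < 371).

3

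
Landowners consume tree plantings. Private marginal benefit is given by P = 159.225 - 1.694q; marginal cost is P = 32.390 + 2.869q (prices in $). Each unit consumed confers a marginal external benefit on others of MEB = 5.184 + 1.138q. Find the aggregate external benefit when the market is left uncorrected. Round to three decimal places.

$583.729

Market equilibrium (private): 32.390 + 2.869q = 159.225 - 1.694q → q_m = 27.7964.
Total external benefit = ∫₀^{q_m} (5.184 + 1.138q) dq = 5.184×27.7964 + ½×1.138×27.7964² = 583.7286.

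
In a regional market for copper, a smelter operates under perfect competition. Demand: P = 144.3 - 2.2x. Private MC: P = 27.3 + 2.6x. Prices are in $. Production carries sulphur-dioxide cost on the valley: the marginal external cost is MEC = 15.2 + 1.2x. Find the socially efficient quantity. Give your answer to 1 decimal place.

x* = 17.0

Social marginal cost = private MC + MEC = 42.5 + 3.8x.
Set SMC = demand: 42.5 + 3.8x = 144.3 - 2.2x → x* = 16.9667.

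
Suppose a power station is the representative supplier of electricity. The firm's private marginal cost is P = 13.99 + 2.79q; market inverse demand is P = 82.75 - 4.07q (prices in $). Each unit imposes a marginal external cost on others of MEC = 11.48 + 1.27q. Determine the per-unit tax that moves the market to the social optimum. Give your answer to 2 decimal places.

Social marginal cost = private MC + MEC = 25.47 + 4.06q.
Set SMC = demand: 25.47 + 4.06q = 82.75 - 4.07q → q* = 7.0455.
The Pigouvian tax equals MEC at q*: 11.48 + 1.27×7.0455 = 20.4278.

tax = $20.43 per unit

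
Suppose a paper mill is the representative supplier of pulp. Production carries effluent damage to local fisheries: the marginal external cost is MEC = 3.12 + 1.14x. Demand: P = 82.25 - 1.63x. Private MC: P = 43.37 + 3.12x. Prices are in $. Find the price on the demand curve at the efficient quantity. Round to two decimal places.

Social marginal cost = private MC + MEC = 46.49 + 4.26x.
Set SMC = demand: 46.49 + 4.26x = 82.25 - 1.63x → x* = 6.0713.
Consumer price on the demand curve at x*: 82.25 − 1.63×6.0713 = 72.3538.

P = $72.35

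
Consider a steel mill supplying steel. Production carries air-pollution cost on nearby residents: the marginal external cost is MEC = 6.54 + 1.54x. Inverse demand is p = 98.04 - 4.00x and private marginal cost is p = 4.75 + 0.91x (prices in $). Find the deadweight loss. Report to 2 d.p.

Market equilibrium (private): 4.75 + 0.91x = 98.04 - 4.00x → x_m = 19.0000.
Social marginal cost = private MC + MEC = 11.29 + 2.45x.
Set SMC = demand: 11.29 + 2.45x = 98.04 - 4.00x → x* = 13.4496.
Between x* and x_m the wedge SMC − demand runs linearly from 0 to MEC(x_m), so the loss is a triangle.
DWL = ½ × 5.5504 × 35.8000 = 99.3522.

DWL = $99.35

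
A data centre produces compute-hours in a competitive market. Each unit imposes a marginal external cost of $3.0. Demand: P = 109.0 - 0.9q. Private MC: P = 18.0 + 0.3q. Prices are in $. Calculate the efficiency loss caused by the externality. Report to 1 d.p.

DWL = $3.8

Market equilibrium (private): 18.0 + 0.3q = 109.0 - 0.9q → q_m = 75.8333.
Social marginal cost = private MC + MEC = 21.0 + 0.3q.
Set SMC = demand: 21.0 + 0.3q = 109.0 - 0.9q → q* = 73.3333.
Height of the DWL triangle at q_m is SMC(q_m) − demand(q_m) = MEC(q_m) = 3.0000.
DWL = ½ × 2.5000 × 3.0000 = 3.7500.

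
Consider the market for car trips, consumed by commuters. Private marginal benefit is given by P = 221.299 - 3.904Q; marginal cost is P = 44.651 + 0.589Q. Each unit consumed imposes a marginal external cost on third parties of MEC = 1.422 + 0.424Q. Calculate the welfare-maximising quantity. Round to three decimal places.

Social marginal benefit = demand − MEC = 219.877 - 4.328Q.
Set SMB = MC: 219.877 - 4.328Q = 44.651 + 0.589Q → Q* = 35.6368.

Q* = 35.637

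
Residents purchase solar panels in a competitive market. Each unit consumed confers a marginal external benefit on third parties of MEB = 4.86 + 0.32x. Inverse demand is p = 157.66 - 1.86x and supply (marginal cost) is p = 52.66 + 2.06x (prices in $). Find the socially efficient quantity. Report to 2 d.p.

x* = 30.52

Social marginal benefit = demand + MEB = 162.52 - 1.54x.
Set SMB = MC: 162.52 - 1.54x = 52.66 + 2.06x → x* = 30.5167.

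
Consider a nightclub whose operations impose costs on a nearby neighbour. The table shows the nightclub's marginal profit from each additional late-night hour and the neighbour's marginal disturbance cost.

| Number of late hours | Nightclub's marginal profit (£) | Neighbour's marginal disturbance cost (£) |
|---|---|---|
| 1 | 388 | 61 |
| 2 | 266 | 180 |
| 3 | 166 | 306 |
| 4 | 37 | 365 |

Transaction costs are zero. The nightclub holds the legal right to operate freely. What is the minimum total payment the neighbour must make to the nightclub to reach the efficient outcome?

£203

Left alone the nightclub would choose level 4 (marginal profit stays positive).
Efficient level: k* = 2 (marginal profit ≥ marginal disturbance cost through 2).
The neighbour must at least cover the nightclub's forgone profit from cutting 4→2: 166 + 37 = 203.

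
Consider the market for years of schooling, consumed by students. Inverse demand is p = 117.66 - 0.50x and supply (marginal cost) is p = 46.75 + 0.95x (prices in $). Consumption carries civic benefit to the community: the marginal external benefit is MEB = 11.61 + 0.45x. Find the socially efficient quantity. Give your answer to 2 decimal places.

Social marginal benefit = demand + MEB = 129.27 - 0.05x.
Set SMB = MC: 129.27 - 0.05x = 46.75 + 0.95x → x* = 82.5200.

x* = 82.52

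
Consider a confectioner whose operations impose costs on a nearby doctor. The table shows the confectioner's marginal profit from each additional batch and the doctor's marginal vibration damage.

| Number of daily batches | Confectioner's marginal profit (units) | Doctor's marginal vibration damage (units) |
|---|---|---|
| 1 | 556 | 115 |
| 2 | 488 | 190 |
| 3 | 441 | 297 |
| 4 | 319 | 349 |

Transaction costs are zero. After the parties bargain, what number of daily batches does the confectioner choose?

Bargaining reaches the level where marginal profit last exceeds marginal vibration damage.
That holds through level 3 (441 ≥ 297) but not at 4 (319 < 349).

3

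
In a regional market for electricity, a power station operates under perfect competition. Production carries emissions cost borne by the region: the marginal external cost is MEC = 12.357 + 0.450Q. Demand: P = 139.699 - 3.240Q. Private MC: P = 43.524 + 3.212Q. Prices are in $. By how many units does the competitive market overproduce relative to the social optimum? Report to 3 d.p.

2.762 units

Market equilibrium (private): 43.524 + 3.212Q = 139.699 - 3.240Q → Q_m = 14.9062.
Social marginal cost = private MC + MEC = 55.881 + 3.662Q.
Set SMC = demand: 55.881 + 3.662Q = 139.699 - 3.240Q → Q* = 12.1440.
Gap = |14.9062 − 12.1440| = 2.7622.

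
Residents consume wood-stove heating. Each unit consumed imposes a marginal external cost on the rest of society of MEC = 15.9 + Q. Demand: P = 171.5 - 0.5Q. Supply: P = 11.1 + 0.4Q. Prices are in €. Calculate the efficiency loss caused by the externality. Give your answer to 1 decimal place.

Market equilibrium (private): 11.1 + 0.4Q = 171.5 - 0.5Q → Q_m = 178.2222.
Social marginal benefit = demand − MEC = 155.6 - 1.5Q.
Set SMB = MC: 155.6 - 1.5Q = 11.1 + 0.4Q → Q* = 76.0526.
Between Q* and Q_m the wedge MC − SMB runs linearly from 0 to MEC(Q_m), so the loss is a triangle.
DWL = ½ × 102.1696 × 194.1222 = 9916.6938.

DWL = €9916.7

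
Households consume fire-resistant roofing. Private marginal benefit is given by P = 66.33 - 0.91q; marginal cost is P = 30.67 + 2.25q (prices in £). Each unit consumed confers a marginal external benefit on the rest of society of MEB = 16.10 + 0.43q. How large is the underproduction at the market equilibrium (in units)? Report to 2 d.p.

Market equilibrium (private): 30.67 + 2.25q = 66.33 - 0.91q → q_m = 11.2848.
Social marginal benefit = demand + MEB = 82.43 - 0.48q.
Set SMB = MC: 82.43 - 0.48q = 30.67 + 2.25q → q* = 18.9597.
Gap = |11.2848 − 18.9597| = 7.6749.

7.67 units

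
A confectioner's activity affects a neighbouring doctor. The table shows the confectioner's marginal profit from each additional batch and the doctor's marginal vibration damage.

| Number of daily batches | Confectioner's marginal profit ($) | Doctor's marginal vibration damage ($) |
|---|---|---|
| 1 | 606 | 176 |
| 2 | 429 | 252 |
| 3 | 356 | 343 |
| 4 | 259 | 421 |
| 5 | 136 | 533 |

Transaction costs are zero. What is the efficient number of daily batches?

Bargaining reaches the level where marginal profit last exceeds marginal vibration damage.
That holds through level 3 (356 ≥ 343) but not at 4 (259 < 421).

3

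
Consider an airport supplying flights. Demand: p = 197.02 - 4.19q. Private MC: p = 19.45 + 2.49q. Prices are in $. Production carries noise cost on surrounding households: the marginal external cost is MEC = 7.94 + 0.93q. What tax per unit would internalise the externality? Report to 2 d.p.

Social marginal cost = private MC + MEC = 27.39 + 3.42q.
Set SMC = demand: 27.39 + 3.42q = 197.02 - 4.19q → q* = 22.2904.
The Pigouvian tax equals MEC at q*: 7.94 + 0.93×22.2904 = 28.6701.

tax = $28.67 per unit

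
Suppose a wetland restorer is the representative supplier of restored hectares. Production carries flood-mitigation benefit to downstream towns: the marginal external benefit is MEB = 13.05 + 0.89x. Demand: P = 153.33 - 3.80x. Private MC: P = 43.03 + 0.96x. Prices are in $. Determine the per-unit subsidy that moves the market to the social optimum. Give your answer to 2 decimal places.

Social marginal cost = private MC − MEB = 29.98 + 0.07x.
Set SMC = demand: 29.98 + 0.07x = 153.33 - 3.80x → x* = 31.8734.
The Pigouvian subsidy equals MEB at x*: 13.05 + 0.89×31.8734 = 41.4173.

subsidy = $41.42 per unit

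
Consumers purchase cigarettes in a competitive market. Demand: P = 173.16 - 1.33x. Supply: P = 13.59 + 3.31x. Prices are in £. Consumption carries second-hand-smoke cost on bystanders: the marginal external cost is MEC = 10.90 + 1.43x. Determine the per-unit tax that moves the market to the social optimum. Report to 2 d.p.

tax = £45.92 per unit

Social marginal benefit = demand − MEC = 162.26 - 2.76x.
Set SMB = MC: 162.26 - 2.76x = 13.59 + 3.31x → x* = 24.4926.
The Pigouvian tax equals MEC at x*: 10.90 + 1.43×24.4926 = 45.9244.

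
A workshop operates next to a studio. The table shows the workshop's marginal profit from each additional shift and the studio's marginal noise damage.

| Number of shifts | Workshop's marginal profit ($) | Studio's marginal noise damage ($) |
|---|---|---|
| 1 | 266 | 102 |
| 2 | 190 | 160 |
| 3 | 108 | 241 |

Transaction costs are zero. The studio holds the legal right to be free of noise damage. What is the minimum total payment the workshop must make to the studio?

$262

Efficient level: marginal profit ≥ marginal noise damage through level 2, so k* = 2.
With the studio holding the right, the workshop must at least compensate total damage at k*: 102 + 160 = 262.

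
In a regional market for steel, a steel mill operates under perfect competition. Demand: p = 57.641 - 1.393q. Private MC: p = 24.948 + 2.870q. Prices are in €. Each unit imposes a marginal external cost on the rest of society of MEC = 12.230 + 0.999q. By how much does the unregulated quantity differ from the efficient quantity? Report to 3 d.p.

3.780 units

Market equilibrium (private): 24.948 + 2.870q = 57.641 - 1.393q → q_m = 7.6690.
Social marginal cost = private MC + MEC = 37.178 + 3.869q.
Set SMC = demand: 37.178 + 3.869q = 57.641 - 1.393q → q* = 3.8888.
Gap = |7.6690 − 3.8888| = 3.7802.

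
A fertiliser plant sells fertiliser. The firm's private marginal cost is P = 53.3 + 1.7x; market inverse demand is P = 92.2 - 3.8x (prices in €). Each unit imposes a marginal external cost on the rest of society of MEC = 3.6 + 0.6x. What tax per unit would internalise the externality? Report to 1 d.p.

tax = €7.1 per unit

Social marginal cost = private MC + MEC = 56.9 + 2.3x.
Set SMC = demand: 56.9 + 2.3x = 92.2 - 3.8x → x* = 5.7869.
The Pigouvian tax equals MEC at x*: 3.6 + 0.6×5.7869 = 7.0721.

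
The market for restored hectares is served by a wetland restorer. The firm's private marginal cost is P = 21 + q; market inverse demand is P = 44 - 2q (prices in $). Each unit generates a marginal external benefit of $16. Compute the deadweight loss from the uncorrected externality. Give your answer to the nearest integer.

Market equilibrium (private): 21 + q = 44 - 2q → q_m = 7.6667.
Social marginal cost = private MC − MEB = 5 + q.
Set SMC = demand: 5 + q = 44 - 2q → q* = 13.0000.
Between q* and q_m the wedge demand − SMC runs linearly from 0 to MEB(q_m), so the loss is a triangle.
DWL = ½ × 5.3333 × 16.0000 = 42.6664.

DWL = $43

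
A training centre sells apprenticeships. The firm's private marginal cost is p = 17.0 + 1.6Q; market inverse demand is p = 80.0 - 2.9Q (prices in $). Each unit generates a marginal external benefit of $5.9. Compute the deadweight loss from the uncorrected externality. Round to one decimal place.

DWL = $3.9

Market equilibrium (private): 17.0 + 1.6Q = 80.0 - 2.9Q → Q_m = 14.0000.
Social marginal cost = private MC − MEB = 11.1 + 1.6Q.
Set SMC = demand: 11.1 + 1.6Q = 80.0 - 2.9Q → Q* = 15.3111.
Height of the DWL triangle at Q_m is demand(Q_m) − SMC(Q_m) = MEB(Q_m) = 5.9000.
DWL = ½ × 1.3111 × 5.9000 = 3.8677.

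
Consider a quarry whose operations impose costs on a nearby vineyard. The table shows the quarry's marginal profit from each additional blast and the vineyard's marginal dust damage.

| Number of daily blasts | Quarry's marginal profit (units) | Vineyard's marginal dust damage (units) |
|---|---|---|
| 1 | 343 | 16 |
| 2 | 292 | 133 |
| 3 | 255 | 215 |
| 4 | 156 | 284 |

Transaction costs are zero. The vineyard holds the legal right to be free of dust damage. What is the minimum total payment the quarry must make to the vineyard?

Efficient level: marginal profit ≥ marginal dust damage through level 3, so k* = 3.
With the vineyard holding the right, the quarry must at least compensate total damage at k*: 16 + 133 + 215 = 364.

364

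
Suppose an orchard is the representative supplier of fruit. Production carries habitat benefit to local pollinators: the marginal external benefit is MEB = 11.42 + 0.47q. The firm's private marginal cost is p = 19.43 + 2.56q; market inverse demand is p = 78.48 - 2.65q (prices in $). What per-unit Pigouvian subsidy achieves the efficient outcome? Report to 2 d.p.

subsidy = $18.41 per unit

Social marginal cost = private MC − MEB = 8.01 + 2.09q.
Set SMC = demand: 8.01 + 2.09q = 78.48 - 2.65q → q* = 14.8671.
The Pigouvian subsidy equals MEB at q*: 11.42 + 0.47×14.8671 = 18.4075.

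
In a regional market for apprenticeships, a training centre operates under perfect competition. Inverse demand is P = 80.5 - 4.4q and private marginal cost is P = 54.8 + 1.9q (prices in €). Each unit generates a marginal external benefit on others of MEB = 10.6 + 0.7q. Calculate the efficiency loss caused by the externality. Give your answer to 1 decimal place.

DWL = €16.2

Market equilibrium (private): 54.8 + 1.9q = 80.5 - 4.4q → q_m = 4.0794.
Social marginal cost = private MC − MEB = 44.2 + 1.2q.
Set SMC = demand: 44.2 + 1.2q = 80.5 - 4.4q → q* = 6.4821.
Between q* and q_m the wedge demand − SMC runs linearly from 0 to MEB(q_m), so the loss is a triangle.
DWL = ½ × 2.4027 × 13.4556 = 16.1649.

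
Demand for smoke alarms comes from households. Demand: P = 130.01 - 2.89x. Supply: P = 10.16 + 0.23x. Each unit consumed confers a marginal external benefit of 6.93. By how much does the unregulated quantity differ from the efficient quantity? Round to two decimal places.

Market equilibrium (private): 10.16 + 0.23x = 130.01 - 2.89x → x_m = 38.4135.
Social marginal benefit = demand + MEB = 136.94 - 2.89x.
Set SMB = MC: 136.94 - 2.89x = 10.16 + 0.23x → x* = 40.6346.
Gap = |38.4135 − 40.6346| = 2.2211.

2.22 units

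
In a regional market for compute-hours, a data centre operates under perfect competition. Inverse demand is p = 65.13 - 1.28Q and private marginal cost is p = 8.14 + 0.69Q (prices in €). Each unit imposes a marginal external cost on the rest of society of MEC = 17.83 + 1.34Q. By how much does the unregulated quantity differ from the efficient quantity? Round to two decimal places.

17.10 units

Market equilibrium (private): 8.14 + 0.69Q = 65.13 - 1.28Q → Q_m = 28.9289.
Social marginal cost = private MC + MEC = 25.97 + 2.03Q.
Set SMC = demand: 25.97 + 2.03Q = 65.13 - 1.28Q → Q* = 11.8308.
Gap = |28.9289 − 11.8308| = 17.0981.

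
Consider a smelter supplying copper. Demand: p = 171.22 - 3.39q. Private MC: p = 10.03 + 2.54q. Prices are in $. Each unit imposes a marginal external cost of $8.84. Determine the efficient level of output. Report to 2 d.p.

Social marginal cost = private MC + MEC = 18.87 + 2.54q.
Set SMC = demand: 18.87 + 2.54q = 171.22 - 3.39q → q* = 25.6914.

q* = 25.69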